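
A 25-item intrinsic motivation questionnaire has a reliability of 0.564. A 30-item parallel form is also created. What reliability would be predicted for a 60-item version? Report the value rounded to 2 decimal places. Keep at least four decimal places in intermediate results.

0.76

Only the ratio of lengths matters: n = 60/25 = 2.4000
r_{60} = n·r / (1 + (n − 1)·r) = 1.3536 / 1.7896 ≈ 0.7564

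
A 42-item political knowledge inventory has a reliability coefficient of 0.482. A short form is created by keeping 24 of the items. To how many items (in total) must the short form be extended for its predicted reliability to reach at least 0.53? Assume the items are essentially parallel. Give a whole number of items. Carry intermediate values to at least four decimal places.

51

Short-form reliability: n = 24/42 = 0.5714; r_24 = n·r/(1+(n−1)r) ≈ 0.3471
Then solve for n' with r_old = 0.3471, r_target = 0.53: n' = 0.53(1 − 0.3471)/[0.3471(1 − 0.53)] = 2.1211
Total items = 2.1211 × 24 = 50.91, rounded up to 51.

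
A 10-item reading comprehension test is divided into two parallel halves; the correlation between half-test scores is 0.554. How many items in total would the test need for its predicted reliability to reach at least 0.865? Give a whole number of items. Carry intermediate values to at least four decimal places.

Corrected full-test reliability: r_full = 2 × 0.554 / (1 + 0.554) ≈ 0.7130
Solve Spearman-Brown for n: n = 0.865(1 − 0.7130) / [0.7130(1 − 0.865)] = 2.5791
Items = 2.5791 × 10 ≈ 25.79 → 26

26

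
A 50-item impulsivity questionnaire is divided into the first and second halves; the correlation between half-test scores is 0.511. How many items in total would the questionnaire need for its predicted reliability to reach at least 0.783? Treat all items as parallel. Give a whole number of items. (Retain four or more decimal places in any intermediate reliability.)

87

Corrected full-test reliability: r_full = 2 × 0.511 / (1 + 0.511) ≈ 0.6764
Solve Spearman-Brown for n: n = 0.783(1 − 0.6764) / [0.6764(1 − 0.783)] = 1.7263
Required items = 1.7263 × 50 = 86.31, so 87 items.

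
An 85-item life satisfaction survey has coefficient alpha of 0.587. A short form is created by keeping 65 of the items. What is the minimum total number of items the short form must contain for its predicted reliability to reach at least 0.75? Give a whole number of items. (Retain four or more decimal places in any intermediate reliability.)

Short-form reliability: n = 65/85 = 0.7647; r_65 = n·r/(1+(n−1)r) ≈ 0.5208
Length factor from the short form to reach 0.75: n' = 0.75(1 − 0.5208) / [0.5208(1 − 0.75)] ≈ 2.7604
Total items = 2.7604 × 65 = 179.43, rounded up to 180.

180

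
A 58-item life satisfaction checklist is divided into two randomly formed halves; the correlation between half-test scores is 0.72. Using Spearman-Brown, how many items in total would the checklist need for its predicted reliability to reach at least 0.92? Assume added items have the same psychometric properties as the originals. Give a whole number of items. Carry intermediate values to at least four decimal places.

130

Corrected full-test reliability: r_full = 2 × 0.72 / (1 + 0.72) ≈ 0.8372
Solve Spearman-Brown for n: n = 0.92(1 − 0.8372) / [0.8372(1 − 0.92)] = 2.2363
Items = 2.2363 × 58 ≈ 129.71 → 130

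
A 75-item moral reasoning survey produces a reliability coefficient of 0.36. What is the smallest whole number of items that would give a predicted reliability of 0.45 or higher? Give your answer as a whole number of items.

n = 0.45 × (1 − 0.36) / [ 0.36 × (1 − 0.45) ]
  = 0.2880 / 0.1980 = 1.4545
1.4545 × 75 = 109.09 → 110 items

110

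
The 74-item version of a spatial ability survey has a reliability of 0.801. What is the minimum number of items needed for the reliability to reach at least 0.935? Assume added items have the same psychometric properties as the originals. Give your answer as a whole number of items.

Spearman-Brown solved for the length factor n:
n = r*(1 − r) / [ r (1 − r*) ]
n = [0.935 × 0.199] / [0.801 × 0.065]
  = 0.186065 / 0.052065 = 3.5737
So the test needs 3.5737 × 74 ≈ 264.45 items; rounding up, 265.

265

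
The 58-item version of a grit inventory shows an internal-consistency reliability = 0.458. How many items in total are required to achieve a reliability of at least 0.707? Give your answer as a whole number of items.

Rearranging the Spearman-Brown formula for n,
n = r_target (1 − r_old) / [ r_old (1 − r_target) ]
n = 0.707 × (1 − 0.458) / [ 0.458 × (1 − 0.707) ]
  = 0.383194 / 0.134194 = 2.8555
2.8555 × 58 = 165.62 → 166 items

166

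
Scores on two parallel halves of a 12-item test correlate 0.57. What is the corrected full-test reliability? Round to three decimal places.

r_full = 2(0.57) / (1 + 0.57)
r_full = 1.1400 / 1.5700 ≈ 0.7261

0.726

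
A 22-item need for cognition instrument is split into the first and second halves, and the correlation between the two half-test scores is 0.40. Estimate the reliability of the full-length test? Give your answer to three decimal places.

0.571

r_full = 2(0.40) / (1 + 0.40)
r_full = 0.8000 / 1.4000 ≈ 0.5714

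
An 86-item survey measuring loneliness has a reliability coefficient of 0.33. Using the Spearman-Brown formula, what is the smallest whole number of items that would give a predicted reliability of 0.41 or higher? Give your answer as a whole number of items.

122

n = [0.41 × 0.67] / [0.33 × 0.59]
  = 0.2747 / 0.1947 = 1.4109
1.4109 × 86 = 121.34 → 122 items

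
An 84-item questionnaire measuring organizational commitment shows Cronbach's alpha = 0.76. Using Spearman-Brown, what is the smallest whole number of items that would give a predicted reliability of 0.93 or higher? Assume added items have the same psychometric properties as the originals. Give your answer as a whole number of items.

Spearman-Brown solved for the length factor n:
n = r*(1 − r) / [ r (1 − r*) ]
n = 0.93 × (1 − 0.76) / [ 0.76 × (1 − 0.93) ]
n = 0.2232 / 0.0532 ≈ 4.1955
4.1955 × 84 = 352.42 → 353 items

353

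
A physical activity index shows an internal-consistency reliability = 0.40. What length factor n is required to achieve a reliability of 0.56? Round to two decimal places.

1.91

n = [0.56 × 0.60] / [0.40 × 0.44]
n = 0.3360 / 0.1760 ≈ 1.9091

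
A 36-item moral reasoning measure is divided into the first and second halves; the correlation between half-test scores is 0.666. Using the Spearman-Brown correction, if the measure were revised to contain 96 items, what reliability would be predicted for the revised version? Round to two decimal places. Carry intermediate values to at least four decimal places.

0.91

Full-test reliability from the split-half r: r_full = 2(0.666)/(1 + 0.666) = 0.7995
Then adjust to 96 items: n = 96/36 = 2.6667
r_new = n·r_full / (1 + (n − 1)·r_full) = 2.1320 / 2.3325 ≈ 0.9140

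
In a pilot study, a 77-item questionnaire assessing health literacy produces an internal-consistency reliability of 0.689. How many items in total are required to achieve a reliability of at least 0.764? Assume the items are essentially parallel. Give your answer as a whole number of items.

Invert Spearman-Brown to solve for n:
n = r_target (1 − r_old) / [ r_old (1 − r_target) ]
n = 0.764 × (1 − 0.689) / [ 0.689 × (1 − 0.764) ]
n = 0.237604 / 0.162604 ≈ 1.4612
So the test needs 1.4612 × 77 ≈ 112.51 items; rounding up, 113.

113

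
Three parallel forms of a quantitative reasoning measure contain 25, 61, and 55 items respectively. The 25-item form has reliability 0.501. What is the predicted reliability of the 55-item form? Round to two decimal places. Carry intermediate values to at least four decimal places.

Only the ratio of lengths matters: n = 55/25 = 2.2000
r_{55} = n·r / (1 + (n − 1)·r) = 1.1022 / 1.6012 ≈ 0.6884

0.69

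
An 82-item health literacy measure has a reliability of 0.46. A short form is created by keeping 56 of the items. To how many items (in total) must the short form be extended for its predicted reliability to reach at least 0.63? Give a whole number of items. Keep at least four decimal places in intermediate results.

First, r for the 56-item form: n = 56/82 = 0.6829, so r_56 = 0.6829·0.46/(1 + (0.6829 − 1)·0.46) = 0.3678
Length factor from the short form to reach 0.63: n' = 0.63(1 − 0.3678) / [0.3678(1 − 0.63)] ≈ 2.9267
Items = 2.9267 × 56 ≈ 163.90 → 164

164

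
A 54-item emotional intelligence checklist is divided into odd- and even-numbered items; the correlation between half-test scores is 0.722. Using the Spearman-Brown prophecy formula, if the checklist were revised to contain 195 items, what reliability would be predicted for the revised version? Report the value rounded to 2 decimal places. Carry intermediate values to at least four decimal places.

0.95

First correct the split-half correlation to full-test reliability: r_full = 2 × 0.722 / (1 + 0.722) ≈ 0.8386
Then adjust to 195 items: n = 195/54 = 3.6111
r_new = n·r_full / (1 + (n − 1)·r_full) = 3.0283 / 3.1897 ≈ 0.9494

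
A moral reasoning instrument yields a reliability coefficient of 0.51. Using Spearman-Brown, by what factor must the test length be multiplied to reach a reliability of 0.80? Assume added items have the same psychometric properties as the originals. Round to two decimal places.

3.84

n = 0.80 × (1 − 0.51) / [ 0.51 × (1 − 0.80) ]
  = 0.3920 / 0.1020 = 3.8431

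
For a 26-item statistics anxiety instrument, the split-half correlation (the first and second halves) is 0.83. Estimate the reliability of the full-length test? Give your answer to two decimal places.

0.91

The full test is twice the length of either half (n = 2).
r_full = 2r_hh / (1 + r_hh) = 2 × 0.83 / (1 + 0.83)
r_full = 1.6600 / 1.8300 ≈ 0.9071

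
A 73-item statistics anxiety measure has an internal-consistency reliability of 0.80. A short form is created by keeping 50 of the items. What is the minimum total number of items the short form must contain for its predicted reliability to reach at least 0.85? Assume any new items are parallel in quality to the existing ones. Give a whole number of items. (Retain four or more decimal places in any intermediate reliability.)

104

Short-form reliability: n = 50/73 = 0.6849; r_50 = n·r/(1+(n−1)r) ≈ 0.7326
Then solve for n' with r_old = 0.7326, r_target = 0.85: n' = 0.85(1 − 0.7326)/[0.7326(1 − 0.85)] = 2.0683
Total items = 2.0683 × 50 = 103.41, rounded up to 104.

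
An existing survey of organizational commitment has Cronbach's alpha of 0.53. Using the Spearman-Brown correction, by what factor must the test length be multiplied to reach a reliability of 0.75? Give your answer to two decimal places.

Invert Spearman-Brown to solve for n:
n = r_target (1 − r_old) / [ r_old (1 − r_target) ]
n = 0.75 × (1 − 0.53) / [ 0.53 × (1 − 0.75) ]
  = 0.3525 / 0.1325 = 2.6604

2.66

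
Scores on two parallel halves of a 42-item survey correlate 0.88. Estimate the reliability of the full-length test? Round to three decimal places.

The full test is twice the length of either half (n = 2).
r_full = 2(0.88) / (1 + 0.88)
r_full = 1.7600 / 1.8800 ≈ 0.9362

0.936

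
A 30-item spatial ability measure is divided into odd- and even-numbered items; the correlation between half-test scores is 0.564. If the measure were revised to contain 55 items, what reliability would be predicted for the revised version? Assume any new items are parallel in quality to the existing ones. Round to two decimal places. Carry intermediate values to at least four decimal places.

First correct the split-half correlation to full-test reliability: r_full = 2 × 0.564 / (1 + 0.564) ≈ 0.7212
Then adjust to 55 items: n = 55/30 = 1.8333
r_new = n·r_full / (1 + (n − 1)·r_full) = 1.3222 / 1.6010 ≈ 0.8259

0.83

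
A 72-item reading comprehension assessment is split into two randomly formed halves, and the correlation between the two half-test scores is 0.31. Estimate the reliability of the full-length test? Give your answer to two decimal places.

Each half is half the length of the full test, so the full test is n = 2 times a half.
r_full = 2(0.31) / (1 + 0.31)
r_full = 0.6200 / 1.3100 ≈ 0.4733

0.47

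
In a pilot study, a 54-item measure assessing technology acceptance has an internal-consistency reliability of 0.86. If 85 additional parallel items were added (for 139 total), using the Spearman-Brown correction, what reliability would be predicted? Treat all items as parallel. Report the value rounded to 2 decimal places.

0.94

n = 139/54 = 2.5741
r_new = (2.5741 × 0.86) / (1 + (2.5741 − 1) × 0.86)
     = 2.2137 / 2.3537 = 0.9405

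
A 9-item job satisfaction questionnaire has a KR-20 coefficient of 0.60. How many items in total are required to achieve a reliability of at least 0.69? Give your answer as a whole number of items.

14

n = 0.69(1 − 0.60) / [0.60(1 − 0.69)]
n = 0.2760 / 0.1860 ≈ 1.4839
Items needed = n × 9 = 1.4839 × 9 ≈ 13.36 → round up to 14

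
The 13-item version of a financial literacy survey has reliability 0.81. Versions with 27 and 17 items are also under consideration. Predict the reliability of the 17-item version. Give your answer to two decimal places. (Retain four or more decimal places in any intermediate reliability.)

Only the ratio of lengths matters: n = 17/13 = 1.3077
r_{17} = n·r / (1 + (n − 1)·r) = 1.0592 / 1.2492 ≈ 0.8479

0.85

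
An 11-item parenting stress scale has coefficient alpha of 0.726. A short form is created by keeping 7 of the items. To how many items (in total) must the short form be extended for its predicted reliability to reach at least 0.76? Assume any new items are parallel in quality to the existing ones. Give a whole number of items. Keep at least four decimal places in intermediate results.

14

Short-form reliability: n = 7/11 = 0.6364; r_7 = n·r/(1+(n−1)r) ≈ 0.6277
Length factor from the short form to reach 0.76: n' = 0.76(1 − 0.6277) / [0.6277(1 − 0.76)] ≈ 1.8782
Items = 1.8782 × 7 ≈ 13.15 → 14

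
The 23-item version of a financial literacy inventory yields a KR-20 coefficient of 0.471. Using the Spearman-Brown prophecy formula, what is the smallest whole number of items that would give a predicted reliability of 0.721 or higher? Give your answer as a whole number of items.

n = 0.721 × (1 − 0.471) / [ 0.471 × (1 − 0.721) ]
  = 0.381409 / 0.131409 = 2.9025
2.9025 × 23 = 66.76 → 67 items

67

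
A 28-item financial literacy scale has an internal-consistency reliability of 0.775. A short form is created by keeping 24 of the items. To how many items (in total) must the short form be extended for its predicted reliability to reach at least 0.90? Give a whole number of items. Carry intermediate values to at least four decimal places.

Short-form reliability: n = 24/28 = 0.8571; r_24 = n·r/(1+(n−1)r) ≈ 0.7470
Length factor from the short form to reach 0.90: n' = 0.90(1 − 0.7470) / [0.7470(1 − 0.90)] ≈ 3.0482
Total items = 3.0482 × 24 = 73.16, rounded up to 74.

74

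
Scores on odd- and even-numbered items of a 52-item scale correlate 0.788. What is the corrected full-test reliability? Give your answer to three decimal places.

r_full = 2(0.788) / (1 + 0.788)
       = 1.5760 / 1.7880 = 0.8814

0.881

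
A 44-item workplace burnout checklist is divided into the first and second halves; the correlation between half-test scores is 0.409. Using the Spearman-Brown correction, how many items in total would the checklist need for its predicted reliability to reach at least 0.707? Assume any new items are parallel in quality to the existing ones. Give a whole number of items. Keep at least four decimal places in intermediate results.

r_full = 2(0.409)/(1 + 0.409) = 0.5806
Solve Spearman-Brown for n: n = 0.707(1 − 0.5806) / [0.5806(1 − 0.707)] = 1.7430
Required items = 1.7430 × 44 = 76.69, so 77 items.

77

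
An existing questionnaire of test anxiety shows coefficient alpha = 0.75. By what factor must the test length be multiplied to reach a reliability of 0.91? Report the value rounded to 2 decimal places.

n = 0.91(1 − 0.75) / [0.75(1 − 0.91)]
n = 0.2275 / 0.0675 ≈ 3.3704

3.37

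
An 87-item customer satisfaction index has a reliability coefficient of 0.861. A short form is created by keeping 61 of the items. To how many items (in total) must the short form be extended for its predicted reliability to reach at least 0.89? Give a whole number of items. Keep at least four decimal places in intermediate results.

114

Short-form reliability: n = 61/87 = 0.7011; r_61 = n·r/(1+(n−1)r) ≈ 0.8128
Length factor from the short form to reach 0.89: n' = 0.89(1 − 0.8128) / [0.8128(1 − 0.89)] ≈ 1.8635
Total items = 1.8635 × 61 = 113.67, rounded up to 114.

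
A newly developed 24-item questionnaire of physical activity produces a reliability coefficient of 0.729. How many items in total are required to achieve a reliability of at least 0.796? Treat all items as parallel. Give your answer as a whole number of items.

Spearman-Brown solved for the length factor n:
n = r*(1 − r) / [ r (1 − r*) ]
n = 0.796 × (1 − 0.729) / [ 0.729 × (1 − 0.796) ]
n = 0.215716 / 0.148716 ≈ 1.4505
Items needed = n × 24 = 1.4505 × 24 ≈ 34.81 → round up to 35

35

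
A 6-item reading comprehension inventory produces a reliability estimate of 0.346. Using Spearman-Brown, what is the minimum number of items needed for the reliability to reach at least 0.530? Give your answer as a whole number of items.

n = 0.530 × (1 − 0.346) / [ 0.346 × (1 − 0.530) ]
  = 0.346620 / 0.162620 = 2.1315
Items needed = n × 6 = 2.1315 × 6 ≈ 12.79 → round up to 13

13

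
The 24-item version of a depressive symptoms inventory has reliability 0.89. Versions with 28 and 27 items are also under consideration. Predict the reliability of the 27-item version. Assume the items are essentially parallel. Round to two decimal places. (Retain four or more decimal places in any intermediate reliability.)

0.90

The 28-item form is not needed; work directly from the 24-item form with n = 27/24 = 1.1250.
r_{27} = n·r / (1 + (n − 1)·r) = 1.0012 / 1.1113 ≈ 0.9009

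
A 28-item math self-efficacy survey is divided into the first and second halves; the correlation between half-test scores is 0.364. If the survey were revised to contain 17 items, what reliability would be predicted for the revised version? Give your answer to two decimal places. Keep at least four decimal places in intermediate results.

Full-test reliability from the split-half r: r_full = 2(0.364)/(1 + 0.364) = 0.5337
Then adjust to 17 items: n = 17/28 = 0.6071
r_new = n·r_full / (1 + (n − 1)·r_full) = 0.3240 / 0.7903 ≈ 0.4100

0.41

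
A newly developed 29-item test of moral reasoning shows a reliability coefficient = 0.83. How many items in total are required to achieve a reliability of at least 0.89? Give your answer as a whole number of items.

49

n = [0.89 × 0.17] / [0.83 × 0.11]
  = 0.1513 / 0.0913 = 1.6572
1.6572 × 29 = 48.06 → 49 items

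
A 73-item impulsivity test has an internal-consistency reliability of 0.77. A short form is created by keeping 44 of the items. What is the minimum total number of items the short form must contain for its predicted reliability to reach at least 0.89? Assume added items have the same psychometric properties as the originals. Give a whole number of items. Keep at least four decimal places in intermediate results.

Short-form reliability: n = 44/73 = 0.6027; r_44 = n·r/(1+(n−1)r) ≈ 0.6686
Then solve for n' with r_old = 0.6686, r_target = 0.89: n' = 0.89(1 − 0.6686)/[0.6686(1 − 0.89)] = 4.0104
Total items = 4.0104 × 44 = 176.46, rounded up to 177.

177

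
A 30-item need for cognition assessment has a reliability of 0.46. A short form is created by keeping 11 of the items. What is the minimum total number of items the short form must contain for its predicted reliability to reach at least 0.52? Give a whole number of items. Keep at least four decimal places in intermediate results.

First, r for the 11-item form: n = 11/30 = 0.3667, so r_11 = 0.3667·0.46/(1 + (0.3667 − 1)·0.46) = 0.2380
Length factor from the short form to reach 0.52: n' = 0.52(1 − 0.2380) / [0.2380(1 − 0.52)] ≈ 3.4685
Total items = 3.4685 × 11 = 38.15, rounded up to 39.

39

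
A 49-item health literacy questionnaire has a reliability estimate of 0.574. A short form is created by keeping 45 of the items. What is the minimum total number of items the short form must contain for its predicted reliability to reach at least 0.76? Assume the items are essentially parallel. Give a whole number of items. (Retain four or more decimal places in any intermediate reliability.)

First, r for the 45-item form: n = 45/49 = 0.9184, so r_45 = 0.9184·0.574/(1 + (0.9184 − 1)·0.574) = 0.5531
Length factor from the short form to reach 0.76: n' = 0.76(1 − 0.5531) / [0.5531(1 − 0.76)] ≈ 2.5586
Total items = 2.5586 × 45 = 115.14, rounded up to 116.

116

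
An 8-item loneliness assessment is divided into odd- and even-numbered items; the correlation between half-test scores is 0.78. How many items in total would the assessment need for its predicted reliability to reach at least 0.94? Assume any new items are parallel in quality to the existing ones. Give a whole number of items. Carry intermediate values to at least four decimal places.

18

Corrected full-test reliability: r_full = 2 × 0.78 / (1 + 0.78) ≈ 0.8764
n = r_tgt(1 − r_full) / [r_full(1 − r_tgt)] = 0.94 × 0.1236 / (0.8764 × 0.06) ≈ 2.2095
Items = 2.2095 × 8 ≈ 17.68 → 18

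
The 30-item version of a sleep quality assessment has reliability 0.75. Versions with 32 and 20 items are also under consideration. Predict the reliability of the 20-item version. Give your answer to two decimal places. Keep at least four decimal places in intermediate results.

Only the ratio of lengths matters: n = 20/30 = 0.6667
r_{20} = n·r / (1 + (n − 1)·r) = 0.5000 / 0.7500 ≈ 0.6667

0.67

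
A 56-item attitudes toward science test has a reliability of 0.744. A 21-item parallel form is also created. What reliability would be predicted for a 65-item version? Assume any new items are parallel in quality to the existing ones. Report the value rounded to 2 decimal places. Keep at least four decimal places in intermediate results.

The 21-item form is not needed; work directly from the 56-item form with n = 65/56 = 1.1607.
r_{65} = n·r / (1 + (n − 1)·r) = 0.8636 / 1.1196 ≈ 0.7713

0.77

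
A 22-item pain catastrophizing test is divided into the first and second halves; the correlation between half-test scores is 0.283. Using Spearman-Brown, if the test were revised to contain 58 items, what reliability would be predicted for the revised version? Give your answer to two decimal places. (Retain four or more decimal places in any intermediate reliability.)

0.68

Spearman-Brown correction (n = 2): r_full = 2·0.283/(1 + 0.283) = 0.4412
Then adjust to 58 items: n = 58/22 = 2.6364
r_new = n·r_full / (1 + (n − 1)·r_full) = 1.1632 / 1.7220 ≈ 0.6755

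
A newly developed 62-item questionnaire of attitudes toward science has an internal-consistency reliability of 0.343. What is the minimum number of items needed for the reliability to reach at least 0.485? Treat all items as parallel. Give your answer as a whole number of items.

n = 0.485 × (1 − 0.343) / [ 0.343 × (1 − 0.485) ]
  = 0.318645 / 0.176645 = 1.8039
So the test needs 1.8039 × 62 ≈ 111.84 items; rounding up, 112.

112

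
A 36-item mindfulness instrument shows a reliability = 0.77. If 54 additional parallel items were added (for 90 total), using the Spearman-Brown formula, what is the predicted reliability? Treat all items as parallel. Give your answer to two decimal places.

0.89

Length ratio n = 90/36 = 2.5
By Spearman-Brown, r_new = n r / (1 + (n − 1) r).
r_new = 2.5·0.77 / [1 + (2.5 − 1)·0.77]
     = 1.9250 / 2.1550 = 0.8933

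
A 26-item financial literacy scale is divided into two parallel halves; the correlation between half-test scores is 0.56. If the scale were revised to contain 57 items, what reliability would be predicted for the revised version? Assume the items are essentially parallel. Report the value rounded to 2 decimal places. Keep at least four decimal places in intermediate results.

0.85

Full-test reliability from the split-half r: r_full = 2(0.56)/(1 + 0.56) = 0.7179
Length factor from 26 to 57 items: n = 57/26 = 2.1923
r_new = n·r_full / (1 + (n − 1)·r_full) = 1.5739 / 1.8560 ≈ 0.8480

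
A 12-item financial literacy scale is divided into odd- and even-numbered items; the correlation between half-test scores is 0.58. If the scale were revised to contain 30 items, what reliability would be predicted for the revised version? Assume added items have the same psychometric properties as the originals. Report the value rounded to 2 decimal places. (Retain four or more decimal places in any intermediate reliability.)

0.87

Full-test reliability from the split-half r: r_full = 2(0.58)/(1 + 0.58) = 0.7342
Then adjust to 30 items: n = 30/12 = 2.5000
r_new = n·r_full / (1 + (n − 1)·r_full) = 1.8355 / 2.1013 ≈ 0.8735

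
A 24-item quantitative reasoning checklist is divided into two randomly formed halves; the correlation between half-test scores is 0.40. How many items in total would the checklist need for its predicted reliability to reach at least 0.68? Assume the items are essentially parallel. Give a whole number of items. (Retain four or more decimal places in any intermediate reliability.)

r_full = 2(0.40)/(1 + 0.40) = 0.5714
Solve Spearman-Brown for n: n = 0.68(1 − 0.5714) / [0.5714(1 − 0.68)] = 1.5939
Items = 1.5939 × 24 ≈ 38.25 → 39

39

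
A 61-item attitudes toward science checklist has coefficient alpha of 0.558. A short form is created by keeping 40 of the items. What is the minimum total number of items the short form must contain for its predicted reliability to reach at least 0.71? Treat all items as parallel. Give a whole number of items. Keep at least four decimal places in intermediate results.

First, r for the 40-item form: n = 40/61 = 0.6557, so r_40 = 0.6557·0.558/(1 + (0.6557 − 1)·0.558) = 0.4529
Length factor from the short form to reach 0.71: n' = 0.71(1 − 0.4529) / [0.4529(1 − 0.71)] ≈ 2.9575
Items = 2.9575 × 40 ≈ 118.30 → 119

119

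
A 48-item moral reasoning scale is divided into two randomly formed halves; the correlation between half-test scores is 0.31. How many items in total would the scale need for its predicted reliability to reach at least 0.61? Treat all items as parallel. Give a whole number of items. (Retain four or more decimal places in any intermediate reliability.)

r_full = 2(0.31)/(1 + 0.31) = 0.4733
n = r_tgt(1 − r_full) / [r_full(1 − r_tgt)] = 0.61 × 0.5267 / (0.4733 × 0.39) ≈ 1.7406
Items = 1.7406 × 48 ≈ 83.55 → 84

84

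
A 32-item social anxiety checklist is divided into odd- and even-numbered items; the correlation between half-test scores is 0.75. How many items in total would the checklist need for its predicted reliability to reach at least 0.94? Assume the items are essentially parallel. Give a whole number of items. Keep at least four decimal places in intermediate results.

84

r_full = 2(0.75)/(1 + 0.75) = 0.8571
n = r_tgt(1 − r_full) / [r_full(1 − r_tgt)] = 0.94 × 0.1429 / (0.8571 × 0.06) ≈ 2.6120
Required items = 2.6120 × 32 = 83.58, so 84 items.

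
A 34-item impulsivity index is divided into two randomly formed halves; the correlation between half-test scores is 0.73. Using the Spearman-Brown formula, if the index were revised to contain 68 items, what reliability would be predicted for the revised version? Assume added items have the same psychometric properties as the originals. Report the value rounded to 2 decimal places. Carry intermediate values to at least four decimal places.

0.92

Full-test reliability from the split-half r: r_full = 2(0.73)/(1 + 0.73) = 0.8439
Length factor from 34 to 68 items: n = 68/34 = 2.0000
r_new = n·r_full / (1 + (n − 1)·r_full) = 1.6878 / 1.8439 ≈ 0.9153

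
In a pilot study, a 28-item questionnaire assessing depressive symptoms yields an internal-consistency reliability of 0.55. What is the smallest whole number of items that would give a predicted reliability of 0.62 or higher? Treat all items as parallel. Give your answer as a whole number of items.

Invert Spearman-Brown to solve for n:
n = r*(1 − r) / [ r (1 − r*) ]
n = 0.62(1 − 0.55) / [0.55(1 − 0.62)]
  = 0.2790 / 0.2090 = 1.3349
1.3349 × 28 = 37.38 → 38 items

38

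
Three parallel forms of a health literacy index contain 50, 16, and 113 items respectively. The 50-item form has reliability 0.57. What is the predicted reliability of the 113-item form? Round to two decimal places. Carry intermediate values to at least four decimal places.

Only the ratio of lengths matters: n = 113/50 = 2.2600
r_{113} = n·r / (1 + (n − 1)·r) = 1.2882 / 1.7182 ≈ 0.7497

0.75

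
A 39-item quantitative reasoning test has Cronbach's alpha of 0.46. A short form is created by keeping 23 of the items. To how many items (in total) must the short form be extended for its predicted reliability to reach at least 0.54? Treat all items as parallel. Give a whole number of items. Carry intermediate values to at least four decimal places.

First, r for the 23-item form: n = 23/39 = 0.5897, so r_23 = 0.5897·0.46/(1 + (0.5897 − 1)·0.46) = 0.3344
Length factor from the short form to reach 0.54: n' = 0.54(1 − 0.3344) / [0.3344(1 − 0.54)] ≈ 2.3366
Items = 2.3366 × 23 ≈ 53.74 → 54

54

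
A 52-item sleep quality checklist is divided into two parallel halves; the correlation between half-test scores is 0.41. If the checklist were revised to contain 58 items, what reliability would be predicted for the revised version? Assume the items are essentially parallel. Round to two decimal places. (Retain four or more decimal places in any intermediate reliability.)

Spearman-Brown correction (n = 2): r_full = 2·0.41/(1 + 0.41) = 0.5816
Then adjust to 58 items: n = 58/52 = 1.1154
r_new = n·r_full / (1 + (n − 1)·r_full) = 0.6487 / 1.0671 ≈ 0.6079

0.61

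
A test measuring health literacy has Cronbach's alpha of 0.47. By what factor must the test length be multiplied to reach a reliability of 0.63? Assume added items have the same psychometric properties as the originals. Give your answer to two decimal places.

Rearranging the Spearman-Brown formula for n,
n = r*(1 − r) / [ r (1 − r*) ]
n = 0.63 × (1 − 0.47) / [ 0.47 × (1 − 0.63) ]
  = 0.3339 / 0.1739 = 1.9201

1.92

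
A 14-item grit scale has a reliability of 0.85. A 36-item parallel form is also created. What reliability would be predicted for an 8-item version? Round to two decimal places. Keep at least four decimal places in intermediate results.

0.76

Only the ratio of lengths matters: n = 8/14 = 0.5714
r_{8} = n·r / (1 + (n − 1)·r) = 0.4857 / 0.6357 ≈ 0.7640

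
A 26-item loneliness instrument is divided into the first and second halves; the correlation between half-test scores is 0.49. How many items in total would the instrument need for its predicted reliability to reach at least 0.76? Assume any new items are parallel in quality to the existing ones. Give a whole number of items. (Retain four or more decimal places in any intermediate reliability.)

r_full = 2(0.49)/(1 + 0.49) = 0.6577
n = r_tgt(1 − r_full) / [r_full(1 − r_tgt)] = 0.76 × 0.3423 / (0.6577 × 0.24) ≈ 1.6481
Items = 1.6481 × 26 ≈ 42.85 → 43

43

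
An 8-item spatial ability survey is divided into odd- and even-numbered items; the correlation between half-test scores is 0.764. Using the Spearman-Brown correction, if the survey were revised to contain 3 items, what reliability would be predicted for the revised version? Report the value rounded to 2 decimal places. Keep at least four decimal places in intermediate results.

0.71

First correct the split-half correlation to full-test reliability: r_full = 2 × 0.764 / (1 + 0.764) ≈ 0.8662
Then adjust to 3 items: n = 3/8 = 0.3750
r_new = n·r_full / (1 + (n − 1)·r_full) = 0.3248 / 0.4586 ≈ 0.7082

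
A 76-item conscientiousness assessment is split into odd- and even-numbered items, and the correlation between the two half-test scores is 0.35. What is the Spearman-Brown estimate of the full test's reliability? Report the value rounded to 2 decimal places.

0.52

Apply the Spearman-Brown correction with n = 2:
r_full = 2(0.35) / (1 + 0.35)
r_full = 0.7000 / 1.3500 ≈ 0.5185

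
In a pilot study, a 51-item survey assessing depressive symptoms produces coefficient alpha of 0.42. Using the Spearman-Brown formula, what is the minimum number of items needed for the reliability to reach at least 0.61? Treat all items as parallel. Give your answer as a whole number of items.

111

Invert Spearman-Brown to solve for n:
n = r_target (1 − r_old) / [ r_old (1 − r_target) ]
n = 0.61(1 − 0.42) / [0.42(1 − 0.61)]
  = 0.3538 / 0.1638 = 2.1600
Items needed = n × 51 = 2.1600 × 51 ≈ 110.16 → round up to 111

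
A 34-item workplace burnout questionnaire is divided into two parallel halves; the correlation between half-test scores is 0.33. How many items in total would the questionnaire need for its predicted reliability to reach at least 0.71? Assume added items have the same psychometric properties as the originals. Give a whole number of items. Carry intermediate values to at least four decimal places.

r_full = 2(0.33)/(1 + 0.33) = 0.4962
n = r_tgt(1 − r_full) / [r_full(1 − r_tgt)] = 0.71 × 0.5038 / (0.4962 × 0.29) ≈ 2.4858
Items = 2.4858 × 34 ≈ 84.52 → 85

85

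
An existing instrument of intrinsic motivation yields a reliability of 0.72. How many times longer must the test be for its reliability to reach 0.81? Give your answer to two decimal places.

Spearman-Brown solved for the length factor n:
n = r_target (1 − r_old) / [ r_old (1 − r_target) ]
n = 0.81 × (1 − 0.72) / [ 0.72 × (1 − 0.81) ]
  = 0.2268 / 0.1368 = 1.6579

1.66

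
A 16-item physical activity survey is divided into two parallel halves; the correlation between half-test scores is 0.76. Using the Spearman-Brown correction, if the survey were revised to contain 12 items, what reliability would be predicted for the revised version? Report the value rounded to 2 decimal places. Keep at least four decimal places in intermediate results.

0.83

First correct the split-half correlation to full-test reliability: r_full = 2 × 0.76 / (1 + 0.76) ≈ 0.8636
Length factor from 16 to 12 items: n = 12/16 = 0.7500
r_new = n·r_full / (1 + (n − 1)·r_full) = 0.6477 / 0.7841 ≈ 0.8260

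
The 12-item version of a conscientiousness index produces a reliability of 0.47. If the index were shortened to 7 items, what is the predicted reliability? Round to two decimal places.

The new length is 7/12 = 0.5833 times the old.
Spearman-Brown: r_new = n·r / (1 + (n − 1)·r)
r_new = (0.5833 × 0.47) / (1 + (0.5833 − 1) × 0.47)
     = 0.2742 / 0.8042 = 0.3410

0.34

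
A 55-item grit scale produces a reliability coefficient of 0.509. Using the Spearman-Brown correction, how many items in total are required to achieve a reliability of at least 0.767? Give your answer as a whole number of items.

175

Invert Spearman-Brown to solve for n:
n = r_target (1 − r_old) / [ r_old (1 − r_target) ]
n = [0.767 × 0.491] / [0.509 × 0.233]
n = 0.376597 / 0.118597 ≈ 3.1754
So the test needs 3.1754 × 55 ≈ 174.65 items; rounding up, 175.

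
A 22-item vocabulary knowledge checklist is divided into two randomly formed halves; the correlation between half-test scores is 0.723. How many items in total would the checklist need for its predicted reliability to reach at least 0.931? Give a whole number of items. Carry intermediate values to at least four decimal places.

57

r_full = 2(0.723)/(1 + 0.723) = 0.8392
Solve Spearman-Brown for n: n = 0.931(1 − 0.8392) / [0.8392(1 − 0.931)] = 2.5854
Required items = 2.5854 × 22 = 56.88, so 57 items.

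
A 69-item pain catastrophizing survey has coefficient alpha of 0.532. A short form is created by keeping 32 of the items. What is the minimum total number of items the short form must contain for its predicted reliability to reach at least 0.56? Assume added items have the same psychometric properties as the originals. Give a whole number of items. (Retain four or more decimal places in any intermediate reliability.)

78

First, r for the 32-item form: n = 32/69 = 0.4638, so r_32 = 0.4638·0.532/(1 + (0.4638 − 1)·0.532) = 0.3452
Length factor from the short form to reach 0.56: n' = 0.56(1 − 0.3452) / [0.3452(1 − 0.56)] ≈ 2.4142
Total items = 2.4142 × 32 = 77.25, rounded up to 78.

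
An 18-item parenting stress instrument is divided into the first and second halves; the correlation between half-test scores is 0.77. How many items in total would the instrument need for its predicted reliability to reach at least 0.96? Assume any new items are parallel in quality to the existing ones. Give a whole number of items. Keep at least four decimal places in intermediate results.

65

r_full = 2(0.77)/(1 + 0.77) = 0.8701
Solve Spearman-Brown for n: n = 0.96(1 − 0.8701) / [0.8701(1 − 0.96)] = 3.5830
Items = 3.5830 × 18 ≈ 64.49 → 65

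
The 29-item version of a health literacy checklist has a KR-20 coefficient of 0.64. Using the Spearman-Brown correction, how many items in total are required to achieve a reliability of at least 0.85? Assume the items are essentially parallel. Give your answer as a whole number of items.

Rearranging the Spearman-Brown formula for n,
n = r*(1 − r) / [ r (1 − r*) ]
n = 0.85 × (1 − 0.64) / [ 0.64 × (1 − 0.85) ]
n = 0.3060 / 0.0960 ≈ 3.1875
So the test needs 3.1875 × 29 ≈ 92.44 items; rounding up, 93.

93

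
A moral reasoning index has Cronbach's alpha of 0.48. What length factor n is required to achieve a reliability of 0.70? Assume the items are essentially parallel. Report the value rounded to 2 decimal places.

2.53

Rearranging the Spearman-Brown formula for n,
n = r_target (1 − r_old) / [ r_old (1 − r_target) ]
n = 0.70(1 − 0.48) / [0.48(1 − 0.70)]
n = 0.3640 / 0.1440 ≈ 2.5278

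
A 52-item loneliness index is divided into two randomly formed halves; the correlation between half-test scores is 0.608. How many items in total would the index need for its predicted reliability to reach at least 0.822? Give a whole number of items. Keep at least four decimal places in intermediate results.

78

Corrected full-test reliability: r_full = 2 × 0.608 / (1 + 0.608) ≈ 0.7562
n = r_tgt(1 − r_full) / [r_full(1 − r_tgt)] = 0.822 × 0.2438 / (0.7562 × 0.178) ≈ 1.4888
Items = 1.4888 × 52 ≈ 77.42 → 78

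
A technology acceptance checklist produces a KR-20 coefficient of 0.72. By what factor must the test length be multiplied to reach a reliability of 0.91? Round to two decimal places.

3.93

Rearranging the Spearman-Brown formula for n,
n = r*(1 − r) / [ r (1 − r*) ]
n = 0.91 × (1 − 0.72) / [ 0.72 × (1 − 0.91) ]
n = 0.2548 / 0.0648 ≈ 3.9321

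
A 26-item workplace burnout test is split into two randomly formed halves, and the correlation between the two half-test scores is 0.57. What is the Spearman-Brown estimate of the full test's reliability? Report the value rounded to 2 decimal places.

0.73

Apply the Spearman-Brown correction with n = 2:
r_full = 2r_hh / (1 + r_hh) = 2 × 0.57 / (1 + 0.57)
       = 1.1400 / 1.5700 = 0.7261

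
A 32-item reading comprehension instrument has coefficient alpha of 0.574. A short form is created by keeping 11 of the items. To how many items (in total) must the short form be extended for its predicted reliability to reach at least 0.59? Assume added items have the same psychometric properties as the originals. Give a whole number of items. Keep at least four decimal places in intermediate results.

35

First, r for the 11-item form: n = 11/32 = 0.3438, so r_11 = 0.3438·0.574/(1 + (0.3438 − 1)·0.574) = 0.3166
Then solve for n' with r_old = 0.3166, r_target = 0.59: n' = 0.59(1 − 0.3166)/[0.3166(1 − 0.59)] = 3.1062
Items = 3.1062 × 11 ≈ 34.17 → 35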